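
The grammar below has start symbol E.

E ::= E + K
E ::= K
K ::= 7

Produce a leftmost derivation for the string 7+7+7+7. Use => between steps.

E => E+K => E+K+K => E+K+K+K => K+K+K+K => 7+K+K+K => 7+7+K+K => 7+7+7+K => 7+7+7+7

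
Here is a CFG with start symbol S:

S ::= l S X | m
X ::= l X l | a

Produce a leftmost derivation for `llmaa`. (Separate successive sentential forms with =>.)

S=>lSX=>llSXX=>llmXX=>llmaX=>llmaa

S => lSX   [S ::= l S X]
lSX => llSXX   [S ::= l S X]
llSXX => llmXX   [S ::= m]
llmXX => llmaX   [X ::= a]
llmaX => llmaa   [X ::= a]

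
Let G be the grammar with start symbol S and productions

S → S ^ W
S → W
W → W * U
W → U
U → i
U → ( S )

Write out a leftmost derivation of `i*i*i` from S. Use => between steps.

S=>W=>W*U=>W*U*U=>U*U*U=>i*U*U=>i*i*U=>i*i*i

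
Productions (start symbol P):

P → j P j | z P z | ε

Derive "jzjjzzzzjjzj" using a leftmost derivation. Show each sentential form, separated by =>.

P => jPj   [P → j P j]
jPj => jzPzj   [P → z P z]
jzPzj => jzjPjzj   [P → j P j]
jzjPjzj => jzjjPjjzj   [P → j P j]
jzjjPjjzj => jzjjzPzjjzj   [P → z P z]
jzjjzPzjjzj => jzjjzzPzzjjzj   [P → z P z]
jzjjzzPzzjjzj => jzjjzzzzjjzj   [P → ε]

P => jPj => jzPzj => jzjPjzj => jzjjPjjzj => jzjjzPzjjzj => jzjjzzPzzjjzj => jzjjzzzzjjzj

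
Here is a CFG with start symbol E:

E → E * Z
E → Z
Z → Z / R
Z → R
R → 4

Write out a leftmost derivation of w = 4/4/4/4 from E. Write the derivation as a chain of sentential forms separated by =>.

E => Z => Z/R => Z/R/R => Z/R/R/R => R/R/R/R => 4/R/R/R => 4/4/R/R => 4/4/4/R => 4/4/4/4

E => Z   [E → Z]
Z => Z/R   [Z → Z / R]
Z/R => Z/R/R   [Z → Z / R]
Z/R/R => Z/R/R/R   [Z → Z / R]
Z/R/R/R => R/R/R/R   [Z → R]
R/R/R/R => 4/R/R/R   [R → 4]
4/R/R/R => 4/4/R/R   [R → 4]
4/4/R/R => 4/4/4/R   [R → 4]
4/4/4/R => 4/4/4/4   [R → 4]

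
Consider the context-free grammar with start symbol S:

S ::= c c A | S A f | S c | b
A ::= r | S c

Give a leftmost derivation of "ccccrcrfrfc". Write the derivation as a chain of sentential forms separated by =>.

S => ccA => ccSc => ccSAfc => ccSAfAfc => ccScAfAfc => ccccAcAfAfc => ccccrcAfAfc => ccccrcrfAfc => ccccrcrfrfc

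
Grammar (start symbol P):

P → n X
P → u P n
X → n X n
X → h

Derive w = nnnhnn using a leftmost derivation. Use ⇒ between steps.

P⇒nX⇒nnXn⇒nnnXnn⇒nnnhnn

P ⇒ nX   [P → n X]
nX ⇒ nnXn   [X → n X n]
nnXn ⇒ nnnXnn   [X → n X n]
nnnXnn ⇒ nnnhnn   [X → h]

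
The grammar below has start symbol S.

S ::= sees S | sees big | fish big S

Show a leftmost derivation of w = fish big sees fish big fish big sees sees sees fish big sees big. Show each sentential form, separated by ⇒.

S ⇒ fish big S ⇒ fish big sees S ⇒ fish big sees fish big S ⇒ fish big sees fish big fish big S ⇒ fish big sees fish big fish big sees S ⇒ fish big sees fish big fish big sees sees S ⇒ fish big sees fish big fish big sees sees sees S ⇒ fish big sees fish big fish big sees sees sees fish big S ⇒ fish big sees fish big fish big sees sees sees fish big sees big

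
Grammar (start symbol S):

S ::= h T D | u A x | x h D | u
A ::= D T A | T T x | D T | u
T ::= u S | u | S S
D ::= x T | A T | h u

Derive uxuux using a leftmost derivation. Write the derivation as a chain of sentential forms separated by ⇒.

S ⇒ uAx   [S ::= u A x]
uAx ⇒ uDTx   [A ::= D T]
uDTx ⇒ uxTTx   [D ::= x T]
uxTTx ⇒ uxuTx   [T ::= u]
uxuTx ⇒ uxuux   [T ::= u]

S ⇒ uAx ⇒ uDTx ⇒ uxTTx ⇒ uxuTx ⇒ uxuux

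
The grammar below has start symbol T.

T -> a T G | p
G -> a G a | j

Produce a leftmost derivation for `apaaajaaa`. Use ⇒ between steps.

T ⇒ aTG ⇒ apG ⇒ apaGa ⇒ apaaGaa ⇒ apaaaGaaa ⇒ apaaajaaa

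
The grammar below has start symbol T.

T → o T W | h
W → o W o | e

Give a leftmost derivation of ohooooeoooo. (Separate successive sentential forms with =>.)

T => oTW => ohW => ohoWo => ohooWoo => ohoooWooo => ohooooWoooo => ohooooeoooo

T => oTW   [T → o T W]
oTW => ohW   [T → h]
ohW => ohoWo   [W → o W o]
ohoWo => ohooWoo   [W → o W o]
ohooWoo => ohoooWooo   [W → o W o]
ohoooWooo => ohooooWoooo   [W → o W o]
ohooooWoooo => ohooooeoooo   [W → e]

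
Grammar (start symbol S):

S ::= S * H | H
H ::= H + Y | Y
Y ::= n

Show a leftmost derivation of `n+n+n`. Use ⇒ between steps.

S ⇒ H   [S ::= H]
H ⇒ H+Y   [H ::= H + Y]
H+Y ⇒ H+Y+Y   [H ::= H + Y]
H+Y+Y ⇒ Y+Y+Y   [H ::= Y]
Y+Y+Y ⇒ n+Y+Y   [Y ::= n]
n+Y+Y ⇒ n+n+Y   [Y ::= n]
n+n+Y ⇒ n+n+n   [Y ::= n]

S⇒H⇒H+Y⇒H+Y+Y⇒Y+Y+Y⇒n+Y+Y⇒n+n+Y⇒n+n+n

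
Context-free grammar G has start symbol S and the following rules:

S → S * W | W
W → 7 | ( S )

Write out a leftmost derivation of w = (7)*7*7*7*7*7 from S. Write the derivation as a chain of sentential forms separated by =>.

S => S*W => S*W*W => S*W*W*W => S*W*W*W*W => S*W*W*W*W*W => W*W*W*W*W*W => (S)*W*W*W*W*W => (W)*W*W*W*W*W => (7)*W*W*W*W*W => (7)*7*W*W*W*W => (7)*7*7*W*W*W => (7)*7*7*7*W*W => (7)*7*7*7*7*W => (7)*7*7*7*7*7

S => S*W   [S → S * W]
S*W => S*W*W   [S → S * W]
S*W*W => S*W*W*W   [S → S * W]
S*W*W*W => S*W*W*W*W   [S → S * W]
S*W*W*W*W => S*W*W*W*W*W   [S → S * W]
S*W*W*W*W*W => W*W*W*W*W*W   [S → W]
W*W*W*W*W*W => (S)*W*W*W*W*W   [W → ( S )]
(S)*W*W*W*W*W => (W)*W*W*W*W*W   [S → W]
(W)*W*W*W*W*W => (7)*W*W*W*W*W   [W → 7]
(7)*W*W*W*W*W => (7)*7*W*W*W*W   [W → 7]
(7)*7*W*W*W*W => (7)*7*7*W*W*W   [W → 7]
(7)*7*7*W*W*W => (7)*7*7*7*W*W   [W → 7]
(7)*7*7*7*W*W => (7)*7*7*7*7*W   [W → 7]
(7)*7*7*7*7*W => (7)*7*7*7*7*7   [W → 7]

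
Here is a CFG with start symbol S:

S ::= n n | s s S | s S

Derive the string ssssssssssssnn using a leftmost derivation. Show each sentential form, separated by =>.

S=>sS=>ssS=>sssS=>ssssS=>ssssssS=>sssssssS=>ssssssssS=>ssssssssssS=>ssssssssssssS=>ssssssssssssnn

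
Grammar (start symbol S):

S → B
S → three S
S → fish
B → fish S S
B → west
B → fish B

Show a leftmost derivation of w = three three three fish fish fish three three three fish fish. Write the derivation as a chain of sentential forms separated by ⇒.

S ⇒ three S ⇒ three three S ⇒ three three three S ⇒ three three three B ⇒ three three three fish B ⇒ three three three fish fish B ⇒ three three three fish fish fish S S ⇒ three three three fish fish fish three S S ⇒ three three three fish fish fish three three S S ⇒ three three three fish fish fish three three three S S ⇒ three three three fish fish fish three three three fish S ⇒ three three three fish fish fish three three three fish fish

S ⇒ three S   [S → three S]
three S ⇒ three three S   [S → three S]
three three S ⇒ three three three S   [S → three S]
three three three S ⇒ three three three B   [S → B]
three three three B ⇒ three three three fish B   [B → fish B]
three three three fish B ⇒ three three three fish fish B   [B → fish B]
three three three fish fish B ⇒ three three three fish fish fish S S   [B → fish S S]
three three three fish fish fish S S ⇒ three three three fish fish fish three S S   [S → three S]
three three three fish fish fish three S S ⇒ three three three fish fish fish three three S S   [S → three S]
three three three fish fish fish three three S S ⇒ three three three fish fish fish three three three S S   [S → three S]
three three three fish fish fish three three three S S ⇒ three three three fish fish fish three three three fish S   [S → fish]
three three three fish fish fish three three three fish S ⇒ three three three fish fish fish three three three fish fish   [S → fish]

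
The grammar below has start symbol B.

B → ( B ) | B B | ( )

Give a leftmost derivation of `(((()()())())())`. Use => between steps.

B=>(B)=>(BB)=>((B)B)=>((BB)B)=>(((B)B)B)=>(((BB)B)B)=>(((BBB)B)B)=>(((()BB)B)B)=>(((()()B)B)B)=>(((()()())B)B)=>(((()()())())B)=>(((()()())())())

B => (B)   [B → ( B )]
(B) => (BB)   [B → B B]
(BB) => ((B)B)   [B → ( B )]
((B)B) => ((BB)B)   [B → B B]
((BB)B) => (((B)B)B)   [B → ( B )]
(((B)B)B) => (((BB)B)B)   [B → B B]
(((BB)B)B) => (((BBB)B)B)   [B → B B]
(((BBB)B)B) => (((()BB)B)B)   [B → ( )]
(((()BB)B)B) => (((()()B)B)B)   [B → ( )]
(((()()B)B)B) => (((()()())B)B)   [B → ( )]
(((()()())B)B) => (((()()())())B)   [B → ( )]
(((()()())())B) => (((()()())())())   [B → ( )]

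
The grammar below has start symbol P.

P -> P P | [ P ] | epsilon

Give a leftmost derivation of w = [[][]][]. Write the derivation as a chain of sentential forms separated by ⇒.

P ⇒ PP ⇒ [P]P ⇒ [PP]P ⇒ [[P]P]P ⇒ [[]P]P ⇒ [[][P]]P ⇒ [[][]]P ⇒ [[][]][P] ⇒ [[][]][]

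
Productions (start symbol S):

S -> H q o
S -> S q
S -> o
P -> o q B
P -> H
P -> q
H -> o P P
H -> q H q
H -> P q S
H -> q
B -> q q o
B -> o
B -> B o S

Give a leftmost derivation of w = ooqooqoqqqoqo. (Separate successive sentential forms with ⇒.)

S ⇒ Hqo ⇒ oPPqo ⇒ ooqBPqo ⇒ ooqoPqo ⇒ ooqoHqo ⇒ ooqoPqSqo ⇒ ooqooqBqSqo ⇒ ooqooqoqSqo ⇒ ooqooqoqHqoqo ⇒ ooqooqoqqqoqo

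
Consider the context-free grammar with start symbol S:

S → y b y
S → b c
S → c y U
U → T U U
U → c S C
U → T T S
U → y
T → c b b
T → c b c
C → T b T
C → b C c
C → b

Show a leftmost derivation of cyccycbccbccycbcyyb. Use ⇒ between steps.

S⇒cyU⇒cycSC⇒cyccyUC⇒cyccyTTSC⇒cyccycbcTSC⇒cyccycbccbcSC⇒cyccycbccbccyUC⇒cyccycbccbccyTUUC⇒cyccycbccbccycbcUUC⇒cyccycbccbccycbcyUC⇒cyccycbccbccycbcyyC⇒cyccycbccbccycbcyyb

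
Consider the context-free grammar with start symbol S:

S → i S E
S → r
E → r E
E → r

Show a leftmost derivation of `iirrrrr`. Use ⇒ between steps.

S ⇒ iSE   [S → i S E]
iSE ⇒ iiSEE   [S → i S E]
iiSEE ⇒ iirEE   [S → r]
iirEE ⇒ iirrEE   [E → r E]
iirrEE ⇒ iirrrE   [E → r]
iirrrE ⇒ iirrrrE   [E → r E]
iirrrrE ⇒ iirrrrr   [E → r]

S ⇒ iSE ⇒ iiSEE ⇒ iirEE ⇒ iirrEE ⇒ iirrrE ⇒ iirrrrE ⇒ iirrrrr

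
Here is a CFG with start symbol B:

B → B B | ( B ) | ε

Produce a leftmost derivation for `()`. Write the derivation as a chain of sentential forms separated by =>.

B => BB   [B → B B]
BB => BBB   [B → B B]
BBB => BBBB   [B → B B]
BBBB => BBBBB   [B → B B]
BBBBB => BBBBBB   [B → B B]
BBBBBB => (B)BBBBB   [B → ( B )]
(B)BBBBB => ()BBBBB   [B → ε]
()BBBBB => ()BBBB   [B → ε]
()BBBB => ()BBB   [B → ε]
()BBB => ()BB   [B → ε]
()BB => ()B   [B → ε]
()B => ()   [B → ε]

B=>BB=>BBB=>BBBB=>BBBBB=>BBBBBB=>(B)BBBBB=>()BBBBB=>()BBBB=>()BBB=>()BB=>()B=>()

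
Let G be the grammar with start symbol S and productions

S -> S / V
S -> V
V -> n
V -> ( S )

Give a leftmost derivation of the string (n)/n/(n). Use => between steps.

S => S/V   [S -> S / V]
S/V => S/V/V   [S -> S / V]
S/V/V => V/V/V   [S -> V]
V/V/V => (S)/V/V   [V -> ( S )]
(S)/V/V => (V)/V/V   [S -> V]
(V)/V/V => (n)/V/V   [V -> n]
(n)/V/V => (n)/n/V   [V -> n]
(n)/n/V => (n)/n/(S)   [V -> ( S )]
(n)/n/(S) => (n)/n/(V)   [S -> V]
(n)/n/(V) => (n)/n/(n)   [V -> n]

S => S/V => S/V/V => V/V/V => (S)/V/V => (V)/V/V => (n)/V/V => (n)/n/V => (n)/n/(S) => (n)/n/(V) => (n)/n/(n)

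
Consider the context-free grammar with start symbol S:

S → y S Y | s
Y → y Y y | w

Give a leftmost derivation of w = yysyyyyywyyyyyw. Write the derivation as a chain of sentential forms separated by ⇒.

S ⇒ ySY ⇒ yySYY ⇒ yysYY ⇒ yysyYyY ⇒ yysyyYyyY ⇒ yysyyyYyyyY ⇒ yysyyyyYyyyyY ⇒ yysyyyyyYyyyyyY ⇒ yysyyyyywyyyyyY ⇒ yysyyyyywyyyyyw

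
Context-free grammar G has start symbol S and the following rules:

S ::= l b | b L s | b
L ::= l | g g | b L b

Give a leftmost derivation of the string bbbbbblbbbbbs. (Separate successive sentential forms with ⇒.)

S ⇒ bLs ⇒ bbLbs ⇒ bbbLbbs ⇒ bbbbLbbbs ⇒ bbbbbLbbbbs ⇒ bbbbbbLbbbbbs ⇒ bbbbbblbbbbbs

S ⇒ bLs   [S ::= b L s]
bLs ⇒ bbLbs   [L ::= b L b]
bbLbs ⇒ bbbLbbs   [L ::= b L b]
bbbLbbs ⇒ bbbbLbbbs   [L ::= b L b]
bbbbLbbbs ⇒ bbbbbLbbbbs   [L ::= b L b]
bbbbbLbbbbs ⇒ bbbbbbLbbbbbs   [L ::= b L b]
bbbbbbLbbbbbs ⇒ bbbbbblbbbbbs   [L ::= l]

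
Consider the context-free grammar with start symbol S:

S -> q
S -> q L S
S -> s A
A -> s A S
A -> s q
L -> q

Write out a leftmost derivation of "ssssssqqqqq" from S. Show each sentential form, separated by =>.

S => sA => ssAS => sssASS => ssssASSS => sssssASSSS => ssssssqSSSS => ssssssqqSSS => ssssssqqqSS => ssssssqqqqS => ssssssqqqqq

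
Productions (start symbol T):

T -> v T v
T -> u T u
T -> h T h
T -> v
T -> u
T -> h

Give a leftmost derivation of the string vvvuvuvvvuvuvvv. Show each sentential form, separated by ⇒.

T ⇒ vTv ⇒ vvTvv ⇒ vvvTvvv ⇒ vvvuTuvvv ⇒ vvvuvTvuvvv ⇒ vvvuvuTuvuvvv ⇒ vvvuvuvTvuvuvvv ⇒ vvvuvuvvvuvuvvv

T ⇒ vTv   [T -> v T v]
vTv ⇒ vvTvv   [T -> v T v]
vvTvv ⇒ vvvTvvv   [T -> v T v]
vvvTvvv ⇒ vvvuTuvvv   [T -> u T u]
vvvuTuvvv ⇒ vvvuvTvuvvv   [T -> v T v]
vvvuvTvuvvv ⇒ vvvuvuTuvuvvv   [T -> u T u]
vvvuvuTuvuvvv ⇒ vvvuvuvTvuvuvvv   [T -> v T v]
vvvuvuvTvuvuvvv ⇒ vvvuvuvvvuvuvvv   [T -> v]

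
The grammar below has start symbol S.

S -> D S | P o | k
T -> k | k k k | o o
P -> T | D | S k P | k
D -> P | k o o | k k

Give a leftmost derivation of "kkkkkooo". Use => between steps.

S => DS => kkS => kkDS => kkPS => kkkS => kkkPo => kkkSkPo => kkkkkPo => kkkkkTo => kkkkkooo

S => DS   [S -> D S]
DS => kkS   [D -> k k]
kkS => kkDS   [S -> D S]
kkDS => kkPS   [D -> P]
kkPS => kkkS   [P -> k]
kkkS => kkkPo   [S -> P o]
kkkPo => kkkSkPo   [P -> S k P]
kkkSkPo => kkkkkPo   [S -> k]
kkkkkPo => kkkkkTo   [P -> T]
kkkkkTo => kkkkkooo   [T -> o o]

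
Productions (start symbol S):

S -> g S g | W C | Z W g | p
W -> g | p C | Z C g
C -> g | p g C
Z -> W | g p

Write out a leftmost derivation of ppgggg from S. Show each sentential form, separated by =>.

S=>ZWg=>WWg=>pCWg=>ppgCWg=>ppggWg=>ppgggg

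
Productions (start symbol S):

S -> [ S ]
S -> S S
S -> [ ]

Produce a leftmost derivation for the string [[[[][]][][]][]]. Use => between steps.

S => [S]   [S -> [ S ]]
[S] => [SS]   [S -> S S]
[SS] => [[S]S]   [S -> [ S ]]
[[S]S] => [[SS]S]   [S -> S S]
[[SS]S] => [[SSS]S]   [S -> S S]
[[SSS]S] => [[[S]SS]S]   [S -> [ S ]]
[[[S]SS]S] => [[[SS]SS]S]   [S -> S S]
[[[SS]SS]S] => [[[[]S]SS]S]   [S -> [ ]]
[[[[]S]SS]S] => [[[[][]]SS]S]   [S -> [ ]]
[[[[][]]SS]S] => [[[[][]][]S]S]   [S -> [ ]]
[[[[][]][]S]S] => [[[[][]][][]]S]   [S -> [ ]]
[[[[][]][][]]S] => [[[[][]][][]][]]   [S -> [ ]]

S=>[S]=>[SS]=>[[S]S]=>[[SS]S]=>[[SSS]S]=>[[[S]SS]S]=>[[[SS]SS]S]=>[[[[]S]SS]S]=>[[[[][]]SS]S]=>[[[[][]][]S]S]=>[[[[][]][][]]S]=>[[[[][]][][]][]]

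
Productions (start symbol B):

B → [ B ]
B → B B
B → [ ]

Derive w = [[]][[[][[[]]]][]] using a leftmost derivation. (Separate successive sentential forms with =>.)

B=>BB=>[B]B=>[[]]B=>[[]][B]=>[[]][BB]=>[[]][[B]B]=>[[]][[BB]B]=>[[]][[[]B]B]=>[[]][[[][B]]B]=>[[]][[[][[B]]]B]=>[[]][[[][[[]]]]B]=>[[]][[[][[[]]]][]]

B => BB   [B → B B]
BB => [B]B   [B → [ B ]]
[B]B => [[]]B   [B → [ ]]
[[]]B => [[]][B]   [B → [ B ]]
[[]][B] => [[]][BB]   [B → B B]
[[]][BB] => [[]][[B]B]   [B → [ B ]]
[[]][[B]B] => [[]][[BB]B]   [B → B B]
[[]][[BB]B] => [[]][[[]B]B]   [B → [ ]]
[[]][[[]B]B] => [[]][[[][B]]B]   [B → [ B ]]
[[]][[[][B]]B] => [[]][[[][[B]]]B]   [B → [ B ]]
[[]][[[][[B]]]B] => [[]][[[][[[]]]]B]   [B → [ ]]
[[]][[[][[[]]]]B] => [[]][[[][[[]]]][]]   [B → [ ]]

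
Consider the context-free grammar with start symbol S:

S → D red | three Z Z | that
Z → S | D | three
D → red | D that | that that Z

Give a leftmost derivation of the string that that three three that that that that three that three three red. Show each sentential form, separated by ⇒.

S ⇒ D red   [S → D red]
D red ⇒ that that Z red   [D → that that Z]
that that Z red ⇒ that that S red   [Z → S]
that that S red ⇒ that that three Z Z red   [S → three Z Z]
that that three Z Z red ⇒ that that three S Z red   [Z → S]
that that three S Z red ⇒ that that three three Z Z Z red   [S → three Z Z]
that that three three Z Z Z red ⇒ that that three three D Z Z red   [Z → D]
that that three three D Z Z red ⇒ that that three three that that Z Z Z red   [D → that that Z]
that that three three that that Z Z Z red ⇒ that that three three that that D Z Z red   [Z → D]
that that three three that that D Z Z red ⇒ that that three three that that D that Z Z red   [D → D that]
that that three three that that D that Z Z red ⇒ that that three three that that that that Z that Z Z red   [D → that that Z]
that that three three that that that that Z that Z Z red ⇒ that that three three that that that that three that Z Z red   [Z → three]
that that three three that that that that three that Z Z red ⇒ that that three three that that that that three that three Z red   [Z → three]
that that three three that that that that three that three Z red ⇒ that that three three that that that that three that three three red   [Z → three]

S ⇒ D red ⇒ that that Z red ⇒ that that S red ⇒ that that three Z Z red ⇒ that that three S Z red ⇒ that that three three Z Z Z red ⇒ that that three three D Z Z red ⇒ that that three three that that Z Z Z red ⇒ that that three three that that D Z Z red ⇒ that that three three that that D that Z Z red ⇒ that that three three that that that that Z that Z Z red ⇒ that that three three that that that that three that Z Z red ⇒ that that three three that that that that three that three Z red ⇒ that that three three that that that that three that three three red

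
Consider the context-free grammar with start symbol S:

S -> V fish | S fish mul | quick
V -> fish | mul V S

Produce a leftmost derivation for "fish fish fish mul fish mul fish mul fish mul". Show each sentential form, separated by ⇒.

S ⇒ S fish mul ⇒ S fish mul fish mul ⇒ S fish mul fish mul fish mul ⇒ S fish mul fish mul fish mul fish mul ⇒ V fish fish mul fish mul fish mul fish mul ⇒ fish fish fish mul fish mul fish mul fish mul

S ⇒ S fish mul   [S -> S fish mul]
S fish mul ⇒ S fish mul fish mul   [S -> S fish mul]
S fish mul fish mul ⇒ S fish mul fish mul fish mul   [S -> S fish mul]
S fish mul fish mul fish mul ⇒ S fish mul fish mul fish mul fish mul   [S -> S fish mul]
S fish mul fish mul fish mul fish mul ⇒ V fish fish mul fish mul fish mul fish mul   [S -> V fish]
V fish fish mul fish mul fish mul fish mul ⇒ fish fish fish mul fish mul fish mul fish mul   [V -> fish]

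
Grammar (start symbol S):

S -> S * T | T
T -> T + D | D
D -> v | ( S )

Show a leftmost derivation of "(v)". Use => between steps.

S=>T=>D=>(S)=>(T)=>(D)=>(v)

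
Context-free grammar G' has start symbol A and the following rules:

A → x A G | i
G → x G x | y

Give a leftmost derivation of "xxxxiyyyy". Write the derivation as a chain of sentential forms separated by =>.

A => xAG => xxAGG => xxxAGGG => xxxxAGGGG => xxxxiGGGG => xxxxiyGGG => xxxxiyyGG => xxxxiyyyG => xxxxiyyyy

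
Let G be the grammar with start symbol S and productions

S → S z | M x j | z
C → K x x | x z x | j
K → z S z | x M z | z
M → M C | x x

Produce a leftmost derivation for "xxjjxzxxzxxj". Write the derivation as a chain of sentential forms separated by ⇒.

S ⇒ Mxj ⇒ MCxj ⇒ MCCxj ⇒ MCCCxj ⇒ MCCCCxj ⇒ xxCCCCxj ⇒ xxjCCCxj ⇒ xxjjCCxj ⇒ xxjjxzxCxj ⇒ xxjjxzxxzxxj

S ⇒ Mxj   [S → M x j]
Mxj ⇒ MCxj   [M → M C]
MCxj ⇒ MCCxj   [M → M C]
MCCxj ⇒ MCCCxj   [M → M C]
MCCCxj ⇒ MCCCCxj   [M → M C]
MCCCCxj ⇒ xxCCCCxj   [M → x x]
xxCCCCxj ⇒ xxjCCCxj   [C → j]
xxjCCCxj ⇒ xxjjCCxj   [C → j]
xxjjCCxj ⇒ xxjjxzxCxj   [C → x z x]
xxjjxzxCxj ⇒ xxjjxzxxzxxj   [C → x z x]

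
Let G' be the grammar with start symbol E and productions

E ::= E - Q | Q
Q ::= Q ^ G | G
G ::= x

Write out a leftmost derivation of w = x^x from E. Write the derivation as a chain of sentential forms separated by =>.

E => Q => Q^G => G^G => x^G => x^x

E => Q   [E ::= Q]
Q => Q^G   [Q ::= Q ^ G]
Q^G => G^G   [Q ::= G]
G^G => x^G   [G ::= x]
x^G => x^x   [G ::= x]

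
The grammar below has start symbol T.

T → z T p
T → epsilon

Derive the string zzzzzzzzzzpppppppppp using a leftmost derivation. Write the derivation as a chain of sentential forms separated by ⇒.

T⇒zTp⇒zzTpp⇒zzzTppp⇒zzzzTpppp⇒zzzzzTppppp⇒zzzzzzTpppppp⇒zzzzzzzTppppppp⇒zzzzzzzzTpppppppp⇒zzzzzzzzzTppppppppp⇒zzzzzzzzzzTpppppppppp⇒zzzzzzzzzzpppppppppp

T ⇒ zTp   [T → z T p]
zTp ⇒ zzTpp   [T → z T p]
zzTpp ⇒ zzzTppp   [T → z T p]
zzzTppp ⇒ zzzzTpppp   [T → z T p]
zzzzTpppp ⇒ zzzzzTppppp   [T → z T p]
zzzzzTppppp ⇒ zzzzzzTpppppp   [T → z T p]
zzzzzzTpppppp ⇒ zzzzzzzTppppppp   [T → z T p]
zzzzzzzTppppppp ⇒ zzzzzzzzTpppppppp   [T → z T p]
zzzzzzzzTpppppppp ⇒ zzzzzzzzzTppppppppp   [T → z T p]
zzzzzzzzzTppppppppp ⇒ zzzzzzzzzzTpppppppppp   [T → z T p]
zzzzzzzzzzTpppppppppp ⇒ zzzzzzzzzzpppppppppp   [T → epsilon]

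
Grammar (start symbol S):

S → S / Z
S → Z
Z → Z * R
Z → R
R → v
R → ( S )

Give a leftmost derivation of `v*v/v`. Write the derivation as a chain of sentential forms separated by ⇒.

S ⇒ S/Z ⇒ Z/Z ⇒ Z*R/Z ⇒ R*R/Z ⇒ v*R/Z ⇒ v*v/Z ⇒ v*v/R ⇒ v*v/v

S ⇒ S/Z   [S → S / Z]
S/Z ⇒ Z/Z   [S → Z]
Z/Z ⇒ Z*R/Z   [Z → Z * R]
Z*R/Z ⇒ R*R/Z   [Z → R]
R*R/Z ⇒ v*R/Z   [R → v]
v*R/Z ⇒ v*v/Z   [R → v]
v*v/Z ⇒ v*v/R   [Z → R]
v*v/R ⇒ v*v/v   [R → v]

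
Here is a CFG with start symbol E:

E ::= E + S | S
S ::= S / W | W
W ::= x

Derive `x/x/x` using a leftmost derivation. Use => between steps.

E => S   [E ::= S]
S => S/W   [S ::= S / W]
S/W => S/W/W   [S ::= S / W]
S/W/W => W/W/W   [S ::= W]
W/W/W => x/W/W   [W ::= x]
x/W/W => x/x/W   [W ::= x]
x/x/W => x/x/x   [W ::= x]

E=>S=>S/W=>S/W/W=>W/W/W=>x/W/W=>x/x/W=>x/x/x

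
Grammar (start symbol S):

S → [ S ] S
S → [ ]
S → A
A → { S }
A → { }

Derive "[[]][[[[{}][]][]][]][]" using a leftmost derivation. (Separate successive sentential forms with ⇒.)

S⇒[S]S⇒[[]]S⇒[[]][S]S⇒[[]][[S]S]S⇒[[]][[[S]S]S]S⇒[[]][[[[S]S]S]S]S⇒[[]][[[[A]S]S]S]S⇒[[]][[[[{}]S]S]S]S⇒[[]][[[[{}][]]S]S]S⇒[[]][[[[{}][]][]]S]S⇒[[]][[[[{}][]][]][]]S⇒[[]][[[[{}][]][]][]][]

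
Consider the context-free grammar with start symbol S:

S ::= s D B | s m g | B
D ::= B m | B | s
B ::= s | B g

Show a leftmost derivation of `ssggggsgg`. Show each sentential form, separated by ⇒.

S ⇒ sDB ⇒ sBB ⇒ sBgB ⇒ sBggB ⇒ sBgggB ⇒ sBggggB ⇒ ssggggB ⇒ ssggggBg ⇒ ssggggBgg ⇒ ssggggsgg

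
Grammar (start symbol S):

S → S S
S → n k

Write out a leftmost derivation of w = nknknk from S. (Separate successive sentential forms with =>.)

S=>SS=>SSS=>nkSS=>nknkS=>nknknk

S => SS   [S → S S]
SS => SSS   [S → S S]
SSS => nkSS   [S → n k]
nkSS => nknkS   [S → n k]
nknkS => nknknk   [S → n k]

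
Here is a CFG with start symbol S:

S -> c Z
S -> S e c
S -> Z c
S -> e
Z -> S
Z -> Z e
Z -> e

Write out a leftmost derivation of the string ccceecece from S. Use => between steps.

S => cZ   [S -> c Z]
cZ => cZe   [Z -> Z e]
cZe => cSe   [Z -> S]
cSe => ccZe   [S -> c Z]
ccZe => ccSe   [Z -> S]
ccSe => ccSece   [S -> S e c]
ccSece => ccSecece   [S -> S e c]
ccSecece => cccZecece   [S -> c Z]
cccZecece => cccSecece   [Z -> S]
cccSecece => ccceecece   [S -> e]

S => cZ => cZe => cSe => ccZe => ccSe => ccSece => ccSecece => cccZecece => cccSecece => ccceecece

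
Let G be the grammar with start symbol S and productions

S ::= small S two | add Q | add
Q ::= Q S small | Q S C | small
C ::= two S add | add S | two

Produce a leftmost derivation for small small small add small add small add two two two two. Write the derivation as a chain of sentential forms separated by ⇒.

S ⇒ small S two ⇒ small small S two two ⇒ small small small S two two two ⇒ small small small add Q two two two ⇒ small small small add Q S C two two two ⇒ small small small add Q S small S C two two two ⇒ small small small add small S small S C two two two ⇒ small small small add small add small S C two two two ⇒ small small small add small add small add C two two two ⇒ small small small add small add small add two two two two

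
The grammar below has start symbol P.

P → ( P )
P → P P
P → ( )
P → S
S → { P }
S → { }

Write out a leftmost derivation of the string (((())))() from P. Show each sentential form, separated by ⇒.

P ⇒ PP   [P → P P]
PP ⇒ (P)P   [P → ( P )]
(P)P ⇒ ((P))P   [P → ( P )]
((P))P ⇒ (((P)))P   [P → ( P )]
(((P)))P ⇒ (((())))P   [P → ( )]
(((())))P ⇒ (((())))()   [P → ( )]

P ⇒ PP ⇒ (P)P ⇒ ((P))P ⇒ (((P)))P ⇒ (((())))P ⇒ (((())))()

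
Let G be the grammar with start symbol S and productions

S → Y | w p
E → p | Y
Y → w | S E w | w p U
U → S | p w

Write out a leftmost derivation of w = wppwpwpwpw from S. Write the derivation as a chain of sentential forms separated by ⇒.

S ⇒ Y ⇒ SEw ⇒ YEw ⇒ SEwEw ⇒ YEwEw ⇒ SEwEwEw ⇒ YEwEwEw ⇒ wpUEwEwEw ⇒ wppwEwEwEw ⇒ wppwpwEwEw ⇒ wppwpwpwEw ⇒ wppwpwpwpw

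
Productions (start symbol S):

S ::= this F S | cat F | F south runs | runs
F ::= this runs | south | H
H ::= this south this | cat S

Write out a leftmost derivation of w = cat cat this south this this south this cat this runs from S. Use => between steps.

S => cat F => cat H => cat cat S => cat cat this F S => cat cat this south S => cat cat this south this F S => cat cat this south this H S => cat cat this south this this south this S => cat cat this south this this south this cat F => cat cat this south this this south this cat this runs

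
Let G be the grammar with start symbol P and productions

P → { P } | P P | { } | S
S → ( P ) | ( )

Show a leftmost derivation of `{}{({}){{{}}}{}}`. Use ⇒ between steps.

P⇒PP⇒{}P⇒{}{P}⇒{}{PP}⇒{}{PPP}⇒{}{SPP}⇒{}{(P)PP}⇒{}{({})PP}⇒{}{({}){P}P}⇒{}{({}){{P}}P}⇒{}{({}){{{}}}P}⇒{}{({}){{{}}}{}}

P ⇒ PP   [P → P P]
PP ⇒ {}P   [P → { }]
{}P ⇒ {}{P}   [P → { P }]
{}{P} ⇒ {}{PP}   [P → P P]
{}{PP} ⇒ {}{PPP}   [P → P P]
{}{PPP} ⇒ {}{SPP}   [P → S]
{}{SPP} ⇒ {}{(P)PP}   [S → ( P )]
{}{(P)PP} ⇒ {}{({})PP}   [P → { }]
{}{({})PP} ⇒ {}{({}){P}P}   [P → { P }]
{}{({}){P}P} ⇒ {}{({}){{P}}P}   [P → { P }]
{}{({}){{P}}P} ⇒ {}{({}){{{}}}P}   [P → { }]
{}{({}){{{}}}P} ⇒ {}{({}){{{}}}{}}   [P → { }]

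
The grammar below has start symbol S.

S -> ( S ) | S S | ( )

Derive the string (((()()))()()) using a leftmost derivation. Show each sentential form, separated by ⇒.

S ⇒ (S) ⇒ (SS) ⇒ (SSS) ⇒ ((S)SS) ⇒ (((S))SS) ⇒ (((SS))SS) ⇒ (((()S))SS) ⇒ (((()()))SS) ⇒ (((()()))()S) ⇒ (((()()))()())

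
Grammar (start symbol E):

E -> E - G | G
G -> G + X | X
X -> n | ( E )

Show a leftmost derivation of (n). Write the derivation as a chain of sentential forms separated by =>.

E => G   [E -> G]
G => X   [G -> X]
X => (E)   [X -> ( E )]
(E) => (G)   [E -> G]
(G) => (X)   [G -> X]
(X) => (n)   [X -> n]

E=>G=>X=>(E)=>(G)=>(X)=>(n)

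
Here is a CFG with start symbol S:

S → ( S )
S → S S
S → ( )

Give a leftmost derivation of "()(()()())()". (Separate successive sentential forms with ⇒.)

S ⇒ SS ⇒ ()S ⇒ ()SS ⇒ ()(S)S ⇒ ()(SS)S ⇒ ()(SSS)S ⇒ ()(()SS)S ⇒ ()(()()S)S ⇒ ()(()()())S ⇒ ()(()()())()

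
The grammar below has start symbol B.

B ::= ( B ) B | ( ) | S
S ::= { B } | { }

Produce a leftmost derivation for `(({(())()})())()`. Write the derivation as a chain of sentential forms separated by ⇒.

B⇒(B)B⇒((B)B)B⇒((S)B)B⇒(({B})B)B⇒(({(B)B})B)B⇒(({(())B})B)B⇒(({(())()})B)B⇒(({(())()})())B⇒(({(())()})())()

B ⇒ (B)B   [B ::= ( B ) B]
(B)B ⇒ ((B)B)B   [B ::= ( B ) B]
((B)B)B ⇒ ((S)B)B   [B ::= S]
((S)B)B ⇒ (({B})B)B   [S ::= { B }]
(({B})B)B ⇒ (({(B)B})B)B   [B ::= ( B ) B]
(({(B)B})B)B ⇒ (({(())B})B)B   [B ::= ( )]
(({(())B})B)B ⇒ (({(())()})B)B   [B ::= ( )]
(({(())()})B)B ⇒ (({(())()})())B   [B ::= ( )]
(({(())()})())B ⇒ (({(())()})())()   [B ::= ( )]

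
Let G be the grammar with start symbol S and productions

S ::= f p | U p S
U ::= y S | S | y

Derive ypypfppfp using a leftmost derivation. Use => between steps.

S => UpS => ypS => ypUpS => ypSpS => ypUpSpS => ypypSpS => ypypfppS => ypypfppfp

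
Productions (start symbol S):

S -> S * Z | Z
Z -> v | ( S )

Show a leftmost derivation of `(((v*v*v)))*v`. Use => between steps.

S => S*Z => Z*Z => (S)*Z => (Z)*Z => ((S))*Z => ((Z))*Z => (((S)))*Z => (((S*Z)))*Z => (((S*Z*Z)))*Z => (((Z*Z*Z)))*Z => (((v*Z*Z)))*Z => (((v*v*Z)))*Z => (((v*v*v)))*Z => (((v*v*v)))*v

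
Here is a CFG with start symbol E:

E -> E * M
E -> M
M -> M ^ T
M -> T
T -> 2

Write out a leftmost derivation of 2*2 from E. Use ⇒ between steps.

E⇒E*M⇒M*M⇒T*M⇒2*M⇒2*T⇒2*2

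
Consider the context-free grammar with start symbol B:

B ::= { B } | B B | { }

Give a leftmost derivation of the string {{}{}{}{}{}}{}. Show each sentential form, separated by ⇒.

B ⇒ BB ⇒ {B}B ⇒ {BB}B ⇒ {BBB}B ⇒ {{}BB}B ⇒ {{}BBB}B ⇒ {{}BBBB}B ⇒ {{}{}BBB}B ⇒ {{}{}{}BB}B ⇒ {{}{}{}{}B}B ⇒ {{}{}{}{}{}}B ⇒ {{}{}{}{}{}}{}

B ⇒ BB   [B ::= B B]
BB ⇒ {B}B   [B ::= { B }]
{B}B ⇒ {BB}B   [B ::= B B]
{BB}B ⇒ {BBB}B   [B ::= B B]
{BBB}B ⇒ {{}BB}B   [B ::= { }]
{{}BB}B ⇒ {{}BBB}B   [B ::= B B]
{{}BBB}B ⇒ {{}BBBB}B   [B ::= B B]
{{}BBBB}B ⇒ {{}{}BBB}B   [B ::= { }]
{{}{}BBB}B ⇒ {{}{}{}BB}B   [B ::= { }]
{{}{}{}BB}B ⇒ {{}{}{}{}B}B   [B ::= { }]
{{}{}{}{}B}B ⇒ {{}{}{}{}{}}B   [B ::= { }]
{{}{}{}{}{}}B ⇒ {{}{}{}{}{}}{}   [B ::= { }]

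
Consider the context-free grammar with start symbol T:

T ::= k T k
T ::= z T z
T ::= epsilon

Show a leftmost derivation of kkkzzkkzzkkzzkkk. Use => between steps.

T => kTk => kkTkk => kkkTkkk => kkkzTzkkk => kkkzzTzzkkk => kkkzzkTkzzkkk => kkkzzkkTkkzzkkk => kkkzzkkzTzkkzzkkk => kkkzzkkzzkkzzkkk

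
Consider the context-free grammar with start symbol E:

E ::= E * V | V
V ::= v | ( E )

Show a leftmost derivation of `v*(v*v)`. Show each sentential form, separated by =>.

E => E*V => V*V => v*V => v*(E) => v*(E*V) => v*(V*V) => v*(v*V) => v*(v*v)

E => E*V   [E ::= E * V]
E*V => V*V   [E ::= V]
V*V => v*V   [V ::= v]
v*V => v*(E)   [V ::= ( E )]
v*(E) => v*(E*V)   [E ::= E * V]
v*(E*V) => v*(V*V)   [E ::= V]
v*(V*V) => v*(v*V)   [V ::= v]
v*(v*V) => v*(v*v)   [V ::= v]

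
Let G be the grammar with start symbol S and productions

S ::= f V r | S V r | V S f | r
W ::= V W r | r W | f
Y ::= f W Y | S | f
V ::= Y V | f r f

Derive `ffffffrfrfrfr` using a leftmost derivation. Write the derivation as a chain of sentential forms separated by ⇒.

S ⇒ SVr ⇒ fVrVr ⇒ fYVrVr ⇒ ffVrVr ⇒ ffYVrVr ⇒ fffWYVrVr ⇒ ffffYVrVr ⇒ fffffVrVr ⇒ ffffffrfrVr ⇒ ffffffrfrfrfr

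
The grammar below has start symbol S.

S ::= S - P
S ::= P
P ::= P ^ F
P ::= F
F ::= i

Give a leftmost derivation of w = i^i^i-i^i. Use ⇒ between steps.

S ⇒ S-P ⇒ P-P ⇒ P^F-P ⇒ P^F^F-P ⇒ F^F^F-P ⇒ i^F^F-P ⇒ i^i^F-P ⇒ i^i^i-P ⇒ i^i^i-P^F ⇒ i^i^i-F^F ⇒ i^i^i-i^F ⇒ i^i^i-i^i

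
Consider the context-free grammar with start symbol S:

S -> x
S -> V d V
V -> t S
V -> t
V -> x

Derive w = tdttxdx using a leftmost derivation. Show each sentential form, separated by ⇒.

S ⇒ VdV ⇒ tdV ⇒ tdtS ⇒ tdtVdV ⇒ tdttSdV ⇒ tdttxdV ⇒ tdttxdx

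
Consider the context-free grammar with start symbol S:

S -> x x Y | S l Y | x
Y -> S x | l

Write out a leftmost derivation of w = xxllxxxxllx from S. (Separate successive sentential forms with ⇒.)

S ⇒ SlY   [S -> S l Y]
SlY ⇒ xxYlY   [S -> x x Y]
xxYlY ⇒ xxllY   [Y -> l]
xxllY ⇒ xxllSx   [Y -> S x]
xxllSx ⇒ xxllSlYx   [S -> S l Y]
xxllSlYx ⇒ xxllxxYlYx   [S -> x x Y]
xxllxxYlYx ⇒ xxllxxSxlYx   [Y -> S x]
xxllxxSxlYx ⇒ xxllxxxxlYx   [S -> x]
xxllxxxxlYx ⇒ xxllxxxxllx   [Y -> l]

S ⇒ SlY ⇒ xxYlY ⇒ xxllY ⇒ xxllSx ⇒ xxllSlYx ⇒ xxllxxYlYx ⇒ xxllxxSxlYx ⇒ xxllxxxxlYx ⇒ xxllxxxxllx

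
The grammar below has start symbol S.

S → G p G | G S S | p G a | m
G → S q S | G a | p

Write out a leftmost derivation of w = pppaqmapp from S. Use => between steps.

S => GpG   [S → G p G]
GpG => GapG   [G → G a]
GapG => SqSapG   [G → S q S]
SqSapG => GpGqSapG   [S → G p G]
GpGqSapG => ppGqSapG   [G → p]
ppGqSapG => ppGaqSapG   [G → G a]
ppGaqSapG => pppaqSapG   [G → p]
pppaqSapG => pppaqmapG   [S → m]
pppaqmapG => pppaqmapp   [G → p]

S=>GpG=>GapG=>SqSapG=>GpGqSapG=>ppGqSapG=>ppGaqSapG=>pppaqSapG=>pppaqmapG=>pppaqmapp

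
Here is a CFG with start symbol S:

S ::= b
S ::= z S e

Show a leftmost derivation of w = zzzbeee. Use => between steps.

S => zSe => zzSee => zzzSeee => zzzbeee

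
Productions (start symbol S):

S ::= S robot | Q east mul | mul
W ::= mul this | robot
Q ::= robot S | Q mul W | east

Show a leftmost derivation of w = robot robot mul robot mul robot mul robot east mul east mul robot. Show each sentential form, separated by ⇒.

S ⇒ S robot ⇒ Q east mul robot ⇒ robot S east mul robot ⇒ robot Q east mul east mul robot ⇒ robot Q mul W east mul east mul robot ⇒ robot Q mul W mul W east mul east mul robot ⇒ robot robot S mul W mul W east mul east mul robot ⇒ robot robot S robot mul W mul W east mul east mul robot ⇒ robot robot mul robot mul W mul W east mul east mul robot ⇒ robot robot mul robot mul robot mul W east mul east mul robot ⇒ robot robot mul robot mul robot mul robot east mul east mul robot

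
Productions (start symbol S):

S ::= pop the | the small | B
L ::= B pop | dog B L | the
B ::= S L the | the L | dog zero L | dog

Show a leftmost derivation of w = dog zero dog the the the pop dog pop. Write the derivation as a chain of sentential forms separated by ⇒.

S ⇒ B ⇒ dog zero L ⇒ dog zero dog B L ⇒ dog zero dog the L L ⇒ dog zero dog the B pop L ⇒ dog zero dog the the L pop L ⇒ dog zero dog the the the pop L ⇒ dog zero dog the the the pop B pop ⇒ dog zero dog the the the pop dog pop

S ⇒ B   [S ::= B]
B ⇒ dog zero L   [B ::= dog zero L]
dog zero L ⇒ dog zero dog B L   [L ::= dog B L]
dog zero dog B L ⇒ dog zero dog the L L   [B ::= the L]
dog zero dog the L L ⇒ dog zero dog the B pop L   [L ::= B pop]
dog zero dog the B pop L ⇒ dog zero dog the the L pop L   [B ::= the L]
dog zero dog the the L pop L ⇒ dog zero dog the the the pop L   [L ::= the]
dog zero dog the the the pop L ⇒ dog zero dog the the the pop B pop   [L ::= B pop]
dog zero dog the the the pop B pop ⇒ dog zero dog the the the pop dog pop   [B ::= dog]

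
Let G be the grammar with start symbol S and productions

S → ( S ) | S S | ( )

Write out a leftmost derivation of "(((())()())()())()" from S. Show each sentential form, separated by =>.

S=>SS=>(S)S=>(SS)S=>(SSS)S=>((S)SS)S=>((SS)SS)S=>((SSS)SS)S=>(((S)SS)SS)S=>(((())SS)SS)S=>(((())()S)SS)S=>(((())()())SS)S=>(((())()())()S)S=>(((())()())()())S=>(((())()())()())()

S => SS   [S → S S]
SS => (S)S   [S → ( S )]
(S)S => (SS)S   [S → S S]
(SS)S => (SSS)S   [S → S S]
(SSS)S => ((S)SS)S   [S → ( S )]
((S)SS)S => ((SS)SS)S   [S → S S]
((SS)SS)S => ((SSS)SS)S   [S → S S]
((SSS)SS)S => (((S)SS)SS)S   [S → ( S )]
(((S)SS)SS)S => (((())SS)SS)S   [S → ( )]
(((())SS)SS)S => (((())()S)SS)S   [S → ( )]
(((())()S)SS)S => (((())()())SS)S   [S → ( )]
(((())()())SS)S => (((())()())()S)S   [S → ( )]
(((())()())()S)S => (((())()())()())S   [S → ( )]
(((())()())()())S => (((())()())()())()   [S → ( )]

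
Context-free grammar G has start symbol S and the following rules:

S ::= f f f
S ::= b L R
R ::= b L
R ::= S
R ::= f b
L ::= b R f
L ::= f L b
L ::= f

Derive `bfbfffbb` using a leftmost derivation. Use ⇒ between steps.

S⇒bLR⇒bfR⇒bfbL⇒bfbfLb⇒bfbffLbb⇒bfbfffbb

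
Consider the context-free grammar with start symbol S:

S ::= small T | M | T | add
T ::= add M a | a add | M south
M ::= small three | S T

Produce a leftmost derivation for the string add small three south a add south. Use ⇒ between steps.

S ⇒ T ⇒ M south ⇒ S T south ⇒ M T south ⇒ S T T south ⇒ add T T south ⇒ add M south T south ⇒ add small three south T south ⇒ add small three south a add south

S ⇒ T   [S ::= T]
T ⇒ M south   [T ::= M south]
M south ⇒ S T south   [M ::= S T]
S T south ⇒ M T south   [S ::= M]
M T south ⇒ S T T south   [M ::= S T]
S T T south ⇒ add T T south   [S ::= add]
add T T south ⇒ add M south T south   [T ::= M south]
add M south T south ⇒ add small three south T south   [M ::= small three]
add small three south T south ⇒ add small three south a add south   [T ::= a add]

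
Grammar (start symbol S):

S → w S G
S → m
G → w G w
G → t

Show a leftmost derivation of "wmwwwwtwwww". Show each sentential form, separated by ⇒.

S⇒wSG⇒wmG⇒wmwGw⇒wmwwGww⇒wmwwwGwww⇒wmwwwwGwwww⇒wmwwwwtwwww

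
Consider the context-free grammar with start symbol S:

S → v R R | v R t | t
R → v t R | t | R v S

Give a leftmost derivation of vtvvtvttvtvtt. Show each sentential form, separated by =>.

S => vRR   [S → v R R]
vRR => vRvSR   [R → R v S]
vRvSR => vRvSvSR   [R → R v S]
vRvSvSR => vRvSvSvSR   [R → R v S]
vRvSvSvSR => vtvSvSvSR   [R → t]
vtvSvSvSR => vtvvRtvSvSR   [S → v R t]
vtvvRtvSvSR => vtvvRvStvSvSR   [R → R v S]
vtvvRvStvSvSR => vtvvtvStvSvSR   [R → t]
vtvvtvStvSvSR => vtvvtvttvSvSR   [S → t]
vtvvtvttvSvSR => vtvvtvttvtvSR   [S → t]
vtvvtvttvtvSR => vtvvtvttvtvtR   [S → t]
vtvvtvttvtvtR => vtvvtvttvtvtt   [R → t]

S => vRR => vRvSR => vRvSvSR => vRvSvSvSR => vtvSvSvSR => vtvvRtvSvSR => vtvvRvStvSvSR => vtvvtvStvSvSR => vtvvtvttvSvSR => vtvvtvttvtvSR => vtvvtvttvtvtR => vtvvtvttvtvtt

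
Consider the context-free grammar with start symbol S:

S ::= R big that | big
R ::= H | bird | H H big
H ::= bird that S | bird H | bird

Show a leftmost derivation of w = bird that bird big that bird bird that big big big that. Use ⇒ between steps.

S ⇒ R big that ⇒ H H big big that ⇒ bird that S H big big that ⇒ bird that R big that H big big that ⇒ bird that bird big that H big big that ⇒ bird that bird big that bird H big big that ⇒ bird that bird big that bird bird that S big big that ⇒ bird that bird big that bird bird that big big big that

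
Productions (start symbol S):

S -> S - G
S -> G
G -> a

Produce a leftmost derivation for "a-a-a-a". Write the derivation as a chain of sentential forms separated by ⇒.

S ⇒ S-G ⇒ S-G-G ⇒ S-G-G-G ⇒ G-G-G-G ⇒ a-G-G-G ⇒ a-a-G-G ⇒ a-a-a-G ⇒ a-a-a-a

S ⇒ S-G   [S -> S - G]
S-G ⇒ S-G-G   [S -> S - G]
S-G-G ⇒ S-G-G-G   [S -> S - G]
S-G-G-G ⇒ G-G-G-G   [S -> G]
G-G-G-G ⇒ a-G-G-G   [G -> a]
a-G-G-G ⇒ a-a-G-G   [G -> a]
a-a-G-G ⇒ a-a-a-G   [G -> a]
a-a-a-G ⇒ a-a-a-a   [G -> a]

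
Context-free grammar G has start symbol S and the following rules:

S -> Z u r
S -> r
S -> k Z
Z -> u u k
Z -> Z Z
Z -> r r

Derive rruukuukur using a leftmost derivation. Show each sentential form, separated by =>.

S => Zur   [S -> Z u r]
Zur => ZZur   [Z -> Z Z]
ZZur => rrZur   [Z -> r r]
rrZur => rrZZur   [Z -> Z Z]
rrZZur => rruukZur   [Z -> u u k]
rruukZur => rruukuukur   [Z -> u u k]

S => Zur => ZZur => rrZur => rrZZur => rruukZur => rruukuukur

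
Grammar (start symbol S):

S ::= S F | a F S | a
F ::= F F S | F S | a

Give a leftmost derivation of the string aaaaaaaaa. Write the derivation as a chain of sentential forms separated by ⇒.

S ⇒ SF   [S ::= S F]
SF ⇒ SFF   [S ::= S F]
SFF ⇒ SFFF   [S ::= S F]
SFFF ⇒ SFFFF   [S ::= S F]
SFFFF ⇒ aFSFFFF   [S ::= a F S]
aFSFFFF ⇒ aFFSSFFFF   [F ::= F F S]
aFFSSFFFF ⇒ aaFSSFFFF   [F ::= a]
aaFSSFFFF ⇒ aaaSSFFFF   [F ::= a]
aaaSSFFFF ⇒ aaaaSFFFF   [S ::= a]
aaaaSFFFF ⇒ aaaaaFFFF   [S ::= a]
aaaaaFFFF ⇒ aaaaaaFFF   [F ::= a]
aaaaaaFFF ⇒ aaaaaaaFF   [F ::= a]
aaaaaaaFF ⇒ aaaaaaaaF   [F ::= a]
aaaaaaaaF ⇒ aaaaaaaaa   [F ::= a]

S⇒SF⇒SFF⇒SFFF⇒SFFFF⇒aFSFFFF⇒aFFSSFFFF⇒aaFSSFFFF⇒aaaSSFFFF⇒aaaaSFFFF⇒aaaaaFFFF⇒aaaaaaFFF⇒aaaaaaaFF⇒aaaaaaaaF⇒aaaaaaaaa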